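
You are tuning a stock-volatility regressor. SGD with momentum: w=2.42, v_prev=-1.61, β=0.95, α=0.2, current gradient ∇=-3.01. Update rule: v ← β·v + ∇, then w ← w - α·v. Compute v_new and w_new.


v_new = 0.95·-1.61 - 3.01 = -1.5295 - 3.01 = -4.5395
w_new = 2.42 - 0.2·-4.5395 = 2.42 + 0.9079 = 3.3279

v_new=-4.5395, w_new=3.3279


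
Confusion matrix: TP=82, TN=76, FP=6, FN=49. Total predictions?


Total = TP + TN + FP + FN
= 82 + 76 + 6 + 49
= 213
(Predicted positive: 88, predicted negative: 125)

213


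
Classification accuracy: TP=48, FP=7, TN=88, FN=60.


Accuracy = (TP+TN)/(TP+TN+FP+FN)
= (48+88)/(203)
= 136/203 = 67.0%

67.0%


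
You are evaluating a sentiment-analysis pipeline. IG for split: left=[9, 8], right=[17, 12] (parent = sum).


Parent = [26, 20], H_parent = 0.9877
H_left = 0.9975 (n=17), H_right = 0.9784 (n=29)
H_children = (17/46)·0.9975 + (29/46)·0.9784 = 0.9855
IG = 0.9877 - 0.9855 = 0.0022

0.0022


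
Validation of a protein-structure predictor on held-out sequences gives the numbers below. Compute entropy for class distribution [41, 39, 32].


Probabilities: [41/112, 39/112, 32/112] ≈ [0.3661, 0.3482, 0.2857]
H = -((41/112)·log₂(41/112) + (39/112)·log₂(39/112) + (32/112)·log₂(32/112))
  = 1.5771 bits

1.5771 bits


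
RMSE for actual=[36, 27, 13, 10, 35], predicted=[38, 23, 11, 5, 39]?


MSE = 65/5 = 13
RMSE = √(65/5) = 3.6056

3.6056


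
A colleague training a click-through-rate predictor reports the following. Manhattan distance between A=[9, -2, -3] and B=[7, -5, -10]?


d = |9-7| + |-2+ 5| + |-3+ 10|
  = 2 + 3 + 7
  = 12

12


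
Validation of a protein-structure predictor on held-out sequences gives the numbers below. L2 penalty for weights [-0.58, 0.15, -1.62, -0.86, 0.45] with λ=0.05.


‖w‖₂² = (-0.58)² + (0.15)² + (-1.62)² + (-0.86)² + (0.45)²
     = 0.3364 + 0.0225 + 2.6244 + 0.7396 + 0.2025
     = 3.9254
λ·‖w‖₂² = 0.05·3.9254 = 0.19627

0.19627


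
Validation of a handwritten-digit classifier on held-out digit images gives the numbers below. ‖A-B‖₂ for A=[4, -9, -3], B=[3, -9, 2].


d = √((4-3)² + (-9+ 9)² + (-3-2)²)
  = √(1 + 0 + 25)
  = √26 = 5.099

5.099


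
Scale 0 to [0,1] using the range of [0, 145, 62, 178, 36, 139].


min=0, max=178
(0-0)/(178-0) = 0/178 = 0.0

0.0


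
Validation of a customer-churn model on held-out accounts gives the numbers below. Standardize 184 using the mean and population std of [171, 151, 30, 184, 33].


μ = 113.8, σ = 68.0218
z = (184 - 113.8)/68.0218 = 1.032

1.032


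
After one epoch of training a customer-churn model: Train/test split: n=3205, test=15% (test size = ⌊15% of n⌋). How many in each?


Test = ⌊3205·15/100⌋ = 480
Train = 3205 - 480 = 2725

Train: 2725, Test: 480


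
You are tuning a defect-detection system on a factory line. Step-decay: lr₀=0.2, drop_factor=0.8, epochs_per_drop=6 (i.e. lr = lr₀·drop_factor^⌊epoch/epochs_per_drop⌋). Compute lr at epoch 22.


n_drops = ⌊22/6⌋ = 3
lr = 0.2·0.8^3 = 0.2·0.512 = 0.1024

0.1024


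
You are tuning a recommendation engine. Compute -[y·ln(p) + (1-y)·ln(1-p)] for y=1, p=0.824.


BCE = -[y·ln(p) + (1-y)·ln(1-p)]
= -1·ln(0.824) - 0
= -ln(0.824) = 0.1936

0.1936


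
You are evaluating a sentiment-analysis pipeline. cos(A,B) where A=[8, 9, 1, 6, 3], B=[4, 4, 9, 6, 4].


A·B = 8·4 + 9·4 + 1·9 + 6·6 + 3·4 = 125
‖A‖ = √191 = 13.8203, ‖B‖ = √165 = 12.8452
cos = 125/(√191·√165) = 125/√31515 = 0.7041

0.7041


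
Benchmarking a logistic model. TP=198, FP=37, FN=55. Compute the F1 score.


Precision = 198/235 = 0.8426
Recall = 198/253 = 0.7826
F1 = 2·P·R/(P+R) = 2·TP/(2·TP+FP+FN) = 396/(396+37+55) = 396/488 = 0.8115

0.8115


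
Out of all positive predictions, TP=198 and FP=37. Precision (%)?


Precision = TP/(TP+FP)
= 198/(198+37)
= 198/235 = 84.26%

84.26%


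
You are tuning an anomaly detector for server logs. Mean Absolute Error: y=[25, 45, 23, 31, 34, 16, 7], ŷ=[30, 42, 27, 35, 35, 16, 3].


Absolute errors: |25-30|=5, |45-42|=3, |23-27|=4, |31-35|=4, |34-35|=1, |16-16|=0, |7-3|=4
Sum = 21
MAE = 21/7 = 3

3


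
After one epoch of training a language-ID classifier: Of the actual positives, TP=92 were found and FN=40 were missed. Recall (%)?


Recall = TP/(TP+FN)
= 92/(92+40)
= 92/132 = 69.7%

69.7%


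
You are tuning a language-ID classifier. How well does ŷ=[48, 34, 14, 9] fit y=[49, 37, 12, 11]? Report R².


ȳ = 27.25
SS_res = Σ(y-ŷ)² = 18
SS_tot = Σ(y-ȳ)² = 1064.75
R² = 1 - SS_res/SS_tot = 1 - 0.0169 = 0.9831

0.9831


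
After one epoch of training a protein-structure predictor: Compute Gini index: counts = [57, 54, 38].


Probabilities: [57/149, 54/149, 38/149] ≈ [0.3826, 0.3624, 0.255]
Σpᵢ² = (3249 + 2916 + 1444)/149² = 7609/22201
Gini = 1 - Σpᵢ² = 1 - 7609/22201 = 0.6573

0.6573


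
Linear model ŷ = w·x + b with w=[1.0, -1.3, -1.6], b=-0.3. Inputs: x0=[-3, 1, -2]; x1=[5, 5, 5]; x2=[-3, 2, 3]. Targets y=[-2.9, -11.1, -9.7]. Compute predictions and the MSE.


ŷ0 = (1.0)·(-3) + (-1.3)·(1) + (-1.6)·(-2) - 0.3 = -1.4
ŷ1 = (1.0)·(5) + (-1.3)·(5) + (-1.6)·(5) - 0.3 = -9.8
ŷ2 = (1.0)·(-3) + (-1.3)·(2) + (-1.6)·(3) - 0.3 = -10.7
errors² = [2.25, 1.69, 1.0]
MSE = 4.9400/3 = 1.6467

1.6467


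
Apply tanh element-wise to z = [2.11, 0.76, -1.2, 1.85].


tanh(2.11) = 0.971
tanh(0.76) = 0.6411
tanh(-1.2) = -0.8337
tanh(1.85) = 0.9517
result = [0.971, 0.6411, -0.8337, 0.9517]

[0.971, 0.6411, -0.8337, 0.9517]


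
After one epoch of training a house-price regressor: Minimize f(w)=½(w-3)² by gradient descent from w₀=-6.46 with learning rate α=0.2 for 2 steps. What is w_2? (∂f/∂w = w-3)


step 1: grad = -6.46-3 = -9.46; w = -6.46 - 0.2·(-9.46) = -4.568
step 2: grad = -4.568-3 = -7.568; w = -4.568 - 0.2·(-7.568) = -3.0544

-3.0544


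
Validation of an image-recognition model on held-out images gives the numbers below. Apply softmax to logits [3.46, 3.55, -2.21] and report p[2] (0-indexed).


Exponentials: e^3.46=31.817, e^3.55=34.8133, e^-2.21=0.1097
Sum = 66.74
Softmax = [0.4767, 0.5216, 0.0016]
p[2] = 0.1097/66.74 = 0.0016

0.0016


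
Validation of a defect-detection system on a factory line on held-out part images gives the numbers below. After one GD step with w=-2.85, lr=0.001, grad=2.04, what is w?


w_new = w - α·∇
= -2.85 - 0.001·2.04
= -2.85 - 0.00204
= -2.85204

-2.85204


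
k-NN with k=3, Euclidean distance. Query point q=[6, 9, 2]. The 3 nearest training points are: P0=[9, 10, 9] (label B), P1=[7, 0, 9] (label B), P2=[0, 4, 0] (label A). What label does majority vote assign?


d(q,P0) = 7.6811  (label B)
d(q,P1) = 11.4455  (label B)
d(q,P2) = 8.0623  (label A)
Votes: A=1, B=2
Majority → B

B


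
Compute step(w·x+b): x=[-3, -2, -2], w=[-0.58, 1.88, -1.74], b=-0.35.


z = (-3)·(-0.58) + (-2)·(1.88) + (-2)·(-1.74) - 0.35
  = 1.11
step(z) = 1 (z≥0)

1


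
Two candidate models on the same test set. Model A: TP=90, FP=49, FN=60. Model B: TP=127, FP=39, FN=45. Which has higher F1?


Model A: P=90/139=0.6475, R=90/150=0.6, F1=2PR/(P+R)=2TP/(2TP+FP+FN)=180/289=0.6228
Model B: P=127/166=0.7651, R=127/172=0.7384, F1=2PR/(P+R)=2TP/(2TP+FP+FN)=254/338=0.7515
0.6228 < 0.7515 → Model B

Model B


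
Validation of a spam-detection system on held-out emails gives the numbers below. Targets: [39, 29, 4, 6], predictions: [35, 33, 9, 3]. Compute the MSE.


Squared errors: (39-35)²=16, (29-33)²=16, (4-9)²=25, (6-3)²=9
Sum = 66
MSE = 66/4 = 33/2

33/2


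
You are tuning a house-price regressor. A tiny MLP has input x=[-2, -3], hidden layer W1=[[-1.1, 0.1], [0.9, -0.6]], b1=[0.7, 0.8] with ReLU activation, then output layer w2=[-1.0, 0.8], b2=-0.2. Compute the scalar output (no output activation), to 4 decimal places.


z1[0] = (-1.1)·(-2) + (0.1)·(-3) + 0.7 = 2.6
z1[1] = (0.9)·(-2) + (-0.6)·(-3) + 0.8 = 0.8
h = ReLU(z1) = [2.6, 0.8]
output = (-1.0)·(2.6) + (0.8)·(0.8) - 0.2 = -2.16

-2.16


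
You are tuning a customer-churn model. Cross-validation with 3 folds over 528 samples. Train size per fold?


Fold size = 528/3 = 176
Training per fold = 528 - 176 = 352

352


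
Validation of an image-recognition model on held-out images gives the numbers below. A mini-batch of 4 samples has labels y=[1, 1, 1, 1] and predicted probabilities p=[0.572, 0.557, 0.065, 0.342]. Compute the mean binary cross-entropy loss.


L[0] = -ln(0.572) = 0.5586
L[1] = -ln(0.557) = 0.5852
L[2] = -ln(0.065) = 2.7334
L[3] = -ln(0.342) = 1.0729
mean = (0.5586 + 0.5852 + 2.7334 + 1.0729)/4 = 1.2375

1.2375


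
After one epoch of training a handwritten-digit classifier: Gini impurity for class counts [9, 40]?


Probabilities: [9/49, 40/49] ≈ [0.1837, 0.8163]
Σpᵢ² = (81 + 1600)/49² = 1681/2401
Gini = 1 - Σpᵢ² = 1 - 1681/2401 = 0.2999

0.2999


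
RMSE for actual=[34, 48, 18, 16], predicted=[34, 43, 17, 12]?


MSE = 42/4 = 10.5
RMSE = √(42/4) = 3.2404

3.2404


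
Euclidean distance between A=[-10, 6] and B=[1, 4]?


d = √((-10-1)² + (6-4)²)
  = √(121 + 4)
  = √125 = 11.1803

11.1803


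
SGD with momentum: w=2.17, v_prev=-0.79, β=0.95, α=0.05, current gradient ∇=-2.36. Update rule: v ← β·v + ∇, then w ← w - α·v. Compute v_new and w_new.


v_new = 0.95·-0.79 - 2.36 = -0.7505 - 2.36 = -3.1105
w_new = 2.17 - 0.05·-3.1105 = 2.17 + 0.155525 = 2.325525

v_new=-3.1105, w_new=2.325525


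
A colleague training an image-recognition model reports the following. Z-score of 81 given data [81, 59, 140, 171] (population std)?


μ = 112.75, σ = 44.8128
z = (81 - 112.75)/44.8128 = -0.7085

-0.7085


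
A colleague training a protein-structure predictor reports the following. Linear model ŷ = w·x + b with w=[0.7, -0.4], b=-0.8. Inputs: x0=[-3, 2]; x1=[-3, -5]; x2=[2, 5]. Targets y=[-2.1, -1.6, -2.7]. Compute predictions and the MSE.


ŷ0 = (0.7)·(-3) + (-0.4)·(2) - 0.8 = -3.7
ŷ1 = (0.7)·(-3) + (-0.4)·(-5) - 0.8 = -0.9
ŷ2 = (0.7)·(2) + (-0.4)·(5) - 0.8 = -1.4
errors² = [2.56, 0.49, 1.69]
MSE = 4.7400/3 = 1.58

1.58


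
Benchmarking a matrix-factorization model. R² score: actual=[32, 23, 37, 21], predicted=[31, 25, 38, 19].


ȳ = 28.25
SS_res = Σ(y-ŷ)² = 10
SS_tot = Σ(y-ȳ)² = 170.75
R² = 1 - SS_res/SS_tot = 1 - 0.0586 = 0.9414

0.9414


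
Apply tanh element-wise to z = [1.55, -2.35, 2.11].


tanh(1.55) = 0.9138
tanh(-2.35) = -0.982
tanh(2.11) = 0.971
result = [0.9138, -0.982, 0.971]

[0.9138, -0.982, 0.971]


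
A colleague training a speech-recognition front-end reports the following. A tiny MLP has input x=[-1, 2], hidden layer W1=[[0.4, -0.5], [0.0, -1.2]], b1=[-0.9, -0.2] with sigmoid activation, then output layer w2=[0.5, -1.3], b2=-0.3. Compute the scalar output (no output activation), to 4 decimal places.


z1[0] = (0.4)·(-1) + (-0.5)·(2) - 0.9 = -2.3
z1[1] = (0.0)·(-1) + (-1.2)·(2) - 0.2 = -2.6
h = sigmoid(z1) = [0.0911, 0.0691]
output = (0.5)·(0.0911) + (-1.3)·(0.0691) - 0.3 = -0.3443

-0.3443


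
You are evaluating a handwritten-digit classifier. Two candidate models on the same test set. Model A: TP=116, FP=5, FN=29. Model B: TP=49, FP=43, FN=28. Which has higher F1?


Model A: P=116/121=0.9587, R=116/145=0.8, F1=2PR/(P+R)=2TP/(2TP+FP+FN)=232/266=0.8722
Model B: P=49/92=0.5326, R=49/77=0.6364, F1=2PR/(P+R)=2TP/(2TP+FP+FN)=98/169=0.5799
0.8722 > 0.5799 → Model A

Model A


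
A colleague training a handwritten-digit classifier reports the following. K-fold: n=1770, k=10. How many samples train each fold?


Fold size = 1770/10 = 177
Training per fold = 1770 - 177 = 1593

1593


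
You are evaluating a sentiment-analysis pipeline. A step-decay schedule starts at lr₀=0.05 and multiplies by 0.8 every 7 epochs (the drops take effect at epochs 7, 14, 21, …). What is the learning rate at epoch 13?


n_drops = ⌊13/7⌋ = 1
lr = 0.05·0.8^1 = 0.05·0.8 = 0.04

0.04


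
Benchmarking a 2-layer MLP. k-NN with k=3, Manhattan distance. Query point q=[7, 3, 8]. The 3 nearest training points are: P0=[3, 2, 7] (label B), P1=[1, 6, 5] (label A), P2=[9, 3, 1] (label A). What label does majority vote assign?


d(q,P0) = 6  (label B)
d(q,P1) = 12  (label A)
d(q,P2) = 9  (label A)
Votes: A=2, B=1
Majority → A

A


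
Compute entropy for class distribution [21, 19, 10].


Probabilities: [21/50, 19/50, 10/50] ≈ [0.42, 0.38, 0.2]
H = -((21/50)·log₂(21/50) + (19/50)·log₂(19/50) + (10/50)·log₂(10/50))
  = 1.5205 bits

1.5205 bits


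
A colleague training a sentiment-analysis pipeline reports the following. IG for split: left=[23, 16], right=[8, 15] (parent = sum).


Parent = [31, 31], H_parent = 1
H_left = 0.9766 (n=39), H_right = 0.9321 (n=23)
H_children = (39/62)·0.9766 + (23/62)·0.9321 = 0.9601
IG = 1 - 0.9601 = 0.0399

0.0399


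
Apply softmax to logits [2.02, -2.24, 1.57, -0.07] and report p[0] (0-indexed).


Exponentials: e^2.02=7.5383, e^-2.24=0.1065, e^1.57=4.8066, e^-0.07=0.9324
Sum = 13.3838
Softmax = [0.5632, 0.008, 0.3591, 0.0697]
p[0] = 7.5383/13.3838 = 0.5632

0.5632


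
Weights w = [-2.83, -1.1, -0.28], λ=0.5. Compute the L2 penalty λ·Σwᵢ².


‖w‖₂² = (-2.83)² + (-1.1)² + (-0.28)²
     = 8.0089 + 1.21 + 0.0784
     = 9.2973
λ·‖w‖₂² = 0.5·9.2973 = 4.64865

4.64865


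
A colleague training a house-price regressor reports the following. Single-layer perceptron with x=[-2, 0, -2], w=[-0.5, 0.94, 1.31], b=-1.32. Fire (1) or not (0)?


z = (-2)·(-0.5) + (0)·(0.94) + (-2)·(1.31) - 1.32
  = -2.94
step(z) = 0 (z<0)

0


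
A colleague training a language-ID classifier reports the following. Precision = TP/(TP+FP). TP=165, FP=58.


Precision = TP/(TP+FP)
= 165/(165+58)
= 165/223 = 73.99%

73.99%


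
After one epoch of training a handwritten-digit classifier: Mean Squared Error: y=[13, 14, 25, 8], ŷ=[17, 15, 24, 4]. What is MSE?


Squared errors: (13-17)²=16, (14-15)²=1, (25-24)²=1, (8-4)²=16
Sum = 34
MSE = 34/4 = 17/2

17/2


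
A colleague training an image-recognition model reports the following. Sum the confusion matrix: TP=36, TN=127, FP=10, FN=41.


Total = TP + TN + FP + FN
= 36 + 127 + 10 + 41
= 214
(Predicted positive: 46, predicted negative: 168)

214


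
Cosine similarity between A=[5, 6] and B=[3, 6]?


A·B = 5·3 + 6·6 = 51
‖A‖ = √61 = 7.8102, ‖B‖ = √45 = 6.7082
cos = 51/(√61·√45) = 51/√2745 = 0.9734

0.9734


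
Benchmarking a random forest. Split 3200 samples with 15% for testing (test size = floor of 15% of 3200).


Test = ⌊3200·15/100⌋ = 480
Train = 3200 - 480 = 2720

Train: 2720, Test: 480


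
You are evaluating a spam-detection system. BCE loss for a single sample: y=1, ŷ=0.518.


BCE = -[y·ln(p) + (1-y)·ln(1-p)]
= -1·ln(0.518) - 0
= -ln(0.518) = 0.6578

0.6578


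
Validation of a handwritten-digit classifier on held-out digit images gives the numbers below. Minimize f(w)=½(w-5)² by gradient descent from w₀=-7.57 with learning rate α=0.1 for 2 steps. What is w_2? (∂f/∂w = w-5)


step 1: grad = -7.57-5 = -12.57; w = -7.57 - 0.1·(-12.57) = -6.313
step 2: grad = -6.313-5 = -11.313; w = -6.313 - 0.1·(-11.313) = -5.1817

-5.1817


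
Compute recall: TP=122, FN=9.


Recall = TP/(TP+FN)
= 122/(122+9)
= 122/131 = 93.13%

93.13%


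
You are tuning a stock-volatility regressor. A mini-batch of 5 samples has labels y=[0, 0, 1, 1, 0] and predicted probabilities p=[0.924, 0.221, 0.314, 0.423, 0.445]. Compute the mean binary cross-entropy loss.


L[0] = -ln(1-0.924) = -ln(0.076) = 2.577
L[1] = -ln(1-0.221) = -ln(0.779) = 0.2497
L[2] = -ln(0.314) = 1.1584
L[3] = -ln(0.423) = 0.8604
L[4] = -ln(1-0.445) = -ln(0.555) = 0.5888
mean = (2.577 + 0.2497 + 1.1584 + 0.8604 + 0.5888)/5 = 1.0869

1.0869


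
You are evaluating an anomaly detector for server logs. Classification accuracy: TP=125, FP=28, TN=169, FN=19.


Accuracy = (TP+TN)/(TP+TN+FP+FN)
= (125+169)/(341)
= 294/341 = 86.22%

86.22%


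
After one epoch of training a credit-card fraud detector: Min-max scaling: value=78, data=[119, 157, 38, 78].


min=38, max=157
(78-38)/(157-38) = 40/119 = 0.3361

0.3361


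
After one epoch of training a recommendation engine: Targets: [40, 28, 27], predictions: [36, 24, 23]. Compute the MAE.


Absolute errors: |40-36|=4, |28-24|=4, |27-23|=4
Sum = 12
MAE = 12/3 = 4

4


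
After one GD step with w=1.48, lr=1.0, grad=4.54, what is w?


w_new = w - α·∇
= 1.48 - 1.0·4.54
= 1.48 - 4.54
= -3.06

-3.06


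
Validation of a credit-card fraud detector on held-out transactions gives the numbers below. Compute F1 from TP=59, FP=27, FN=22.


Precision = 59/86 = 0.686
Recall = 59/81 = 0.7284
F1 = 2·P·R/(P+R) = 2·TP/(2·TP+FP+FN) = 118/(118+27+22) = 118/167 = 0.7066

0.7066


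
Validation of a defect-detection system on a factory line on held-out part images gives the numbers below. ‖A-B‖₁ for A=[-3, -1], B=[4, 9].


d = |-3-4| + |-1-9|
  = 7 + 10
  = 17

17


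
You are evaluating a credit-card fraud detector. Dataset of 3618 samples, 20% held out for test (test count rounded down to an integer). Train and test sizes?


Test = ⌊3618·20/100⌋ = 723
Train = 3618 - 723 = 2895

Train: 2895, Test: 723


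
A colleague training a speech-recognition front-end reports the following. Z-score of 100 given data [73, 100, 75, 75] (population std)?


μ = 80.75, σ = 11.1439
z = (100 - 80.75)/11.1439 = 1.7274

1.7274


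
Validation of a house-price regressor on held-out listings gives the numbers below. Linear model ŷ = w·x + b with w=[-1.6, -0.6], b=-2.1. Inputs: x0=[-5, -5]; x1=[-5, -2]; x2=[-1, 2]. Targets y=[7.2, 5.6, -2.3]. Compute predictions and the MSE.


ŷ0 = (-1.6)·(-5) + (-0.6)·(-5) - 2.1 = 8.9
ŷ1 = (-1.6)·(-5) + (-0.6)·(-2) - 2.1 = 7.1
ŷ2 = (-1.6)·(-1) + (-0.6)·(2) - 2.1 = -1.7
errors² = [2.89, 2.25, 0.36]
MSE = 5.5000/3 = 1.8333

1.8333


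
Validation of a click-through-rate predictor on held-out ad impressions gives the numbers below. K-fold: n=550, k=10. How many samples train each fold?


Fold size = 550/10 = 55
Training per fold = 550 - 55 = 495

495


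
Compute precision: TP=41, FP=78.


Precision = TP/(TP+FP)
= 41/(41+78)
= 41/119 = 34.45%

34.45%


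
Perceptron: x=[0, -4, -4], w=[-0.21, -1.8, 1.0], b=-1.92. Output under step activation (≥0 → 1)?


z = (0)·(-0.21) + (-4)·(-1.8) + (-4)·(1.0) - 1.92
  = 1.28
step(z) = 1 (z≥0)

1


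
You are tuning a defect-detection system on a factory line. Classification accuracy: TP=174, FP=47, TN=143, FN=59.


Accuracy = (TP+TN)/(TP+TN+FP+FN)
= (174+143)/(423)
= 317/423 = 74.94%

74.94%


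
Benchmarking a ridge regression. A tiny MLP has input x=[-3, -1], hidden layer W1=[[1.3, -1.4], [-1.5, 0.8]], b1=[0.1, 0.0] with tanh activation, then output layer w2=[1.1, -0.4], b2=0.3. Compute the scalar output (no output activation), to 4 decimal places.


z1[0] = (1.3)·(-3) + (-1.4)·(-1) + 0.1 = -2.4
z1[1] = (-1.5)·(-3) + (0.8)·(-1) + 0.0 = 3.7
h = tanh(z1) = [-0.9837, 0.9988]
output = (1.1)·(-0.9837) + (-0.4)·(0.9988) + 0.3 = -1.1816

-1.1816


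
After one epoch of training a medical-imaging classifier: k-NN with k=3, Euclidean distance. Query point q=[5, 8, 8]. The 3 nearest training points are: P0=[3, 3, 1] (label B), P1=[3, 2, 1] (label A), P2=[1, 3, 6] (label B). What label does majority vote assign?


d(q,P0) = 8.8318  (label B)
d(q,P1) = 9.434  (label A)
d(q,P2) = 6.7082  (label B)
Votes: A=1, B=2
Majority → B

B


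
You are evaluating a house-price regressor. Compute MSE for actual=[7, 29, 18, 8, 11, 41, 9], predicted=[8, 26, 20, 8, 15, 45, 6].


Squared errors: (7-8)²=1, (29-26)²=9, (18-20)²=4, (8-8)²=0, (11-15)²=16, (41-45)²=16, (9-6)²=9
Sum = 55
MSE = 55/7 = 55/7

55/7


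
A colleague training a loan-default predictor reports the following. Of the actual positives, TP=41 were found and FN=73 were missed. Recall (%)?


Recall = TP/(TP+FN)
= 41/(41+73)
= 41/114 = 35.96%

35.96%


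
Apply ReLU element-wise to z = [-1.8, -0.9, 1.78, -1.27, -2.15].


ReLU(-1.8) = max(0, -1.8) = 0.0
ReLU(-0.9) = max(0, -0.9) = 0.0
ReLU(1.78) = max(0, 1.78) = 1.78
ReLU(-1.27) = max(0, -1.27) = 0.0
ReLU(-2.15) = max(0, -2.15) = 0.0
result = [0.0, 0.0, 1.78, 0.0, 0.0]

[0.0, 0.0, 1.78, 0.0, 0.0]


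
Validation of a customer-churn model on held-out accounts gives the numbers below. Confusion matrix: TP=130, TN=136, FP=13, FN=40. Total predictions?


Total = TP + TN + FP + FN
= 130 + 136 + 13 + 40
= 319
(Predicted positive: 143, predicted negative: 176)

319


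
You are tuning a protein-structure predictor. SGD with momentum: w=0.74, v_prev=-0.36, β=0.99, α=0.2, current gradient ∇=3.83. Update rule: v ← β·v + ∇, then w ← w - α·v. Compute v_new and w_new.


v_new = 0.99·-0.36 + 3.83 = -0.3564 + 3.83 = 3.4736
w_new = 0.74 - 0.2·3.4736 = 0.74 - 0.69472 = 0.04528

v_new=3.4736, w_new=0.04528


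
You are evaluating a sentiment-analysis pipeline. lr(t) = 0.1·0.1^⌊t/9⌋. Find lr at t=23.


n_drops = ⌊23/9⌋ = 2
lr = 0.1·0.1^2 = 0.1·0.01 = 0.001

0.001


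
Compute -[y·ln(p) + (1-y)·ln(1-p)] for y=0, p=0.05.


BCE = -[y·ln(p) + (1-y)·ln(1-p)]
= -0 - 1·ln(1-0.05)
= -ln(0.95) = 0.0513

0.0513


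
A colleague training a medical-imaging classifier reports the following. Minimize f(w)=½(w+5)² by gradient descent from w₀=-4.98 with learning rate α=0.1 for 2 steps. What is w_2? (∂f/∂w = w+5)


step 1: grad = -4.98+5 = 0.02; w = -4.98 - 0.1·(0.02) = -4.982
step 2: grad = -4.982+5 = 0.018; w = -4.982 - 0.1·(0.018) = -4.9838

-4.9838


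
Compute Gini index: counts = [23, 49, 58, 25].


Probabilities: [23/155, 49/155, 58/155, 25/155] ≈ [0.1484, 0.3161, 0.3742, 0.1613]
Σpᵢ² = (529 + 2401 + 3364 + 625)/155² = 6919/24025
Gini = 1 - Σpᵢ² = 1 - 6919/24025 = 0.712

0.712


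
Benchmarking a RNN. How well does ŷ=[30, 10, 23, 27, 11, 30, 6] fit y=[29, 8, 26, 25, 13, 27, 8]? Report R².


ȳ = 19.4286
SS_res = Σ(y-ŷ)² = 35
SS_tot = Σ(y-ȳ)² = 525.71
R² = 1 - SS_res/SS_tot = 1 - 0.0666 = 0.9334

0.9334


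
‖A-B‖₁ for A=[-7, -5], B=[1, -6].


d = |-7-1| + |-5+ 6|
  = 8 + 1
  = 9

9


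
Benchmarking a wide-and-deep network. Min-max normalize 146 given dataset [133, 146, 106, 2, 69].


min=2, max=146
(146-2)/(146-2) = 144/144 = 1.0

1.0


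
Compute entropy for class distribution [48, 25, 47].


Probabilities: [48/120, 25/120, 47/120] ≈ [0.4, 0.2083, 0.3917]
H = -((48/120)·log₂(48/120) + (25/120)·log₂(25/120) + (47/120)·log₂(47/120))
  = 1.5299 bits

1.5299 bits


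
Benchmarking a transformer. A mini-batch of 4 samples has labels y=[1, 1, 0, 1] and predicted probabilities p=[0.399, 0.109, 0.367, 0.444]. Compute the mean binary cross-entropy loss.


L[0] = -ln(0.399) = 0.9188
L[1] = -ln(0.109) = 2.2164
L[2] = -ln(1-0.367) = -ln(0.633) = 0.4573
L[3] = -ln(0.444) = 0.8119
mean = (0.9188 + 2.2164 + 0.4573 + 0.8119)/4 = 1.1011

1.1011


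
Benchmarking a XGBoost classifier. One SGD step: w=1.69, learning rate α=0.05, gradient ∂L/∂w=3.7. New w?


w_new = w - α·∇
= 1.69 - 0.05·3.7
= 1.69 - 0.185
= 1.505

1.505


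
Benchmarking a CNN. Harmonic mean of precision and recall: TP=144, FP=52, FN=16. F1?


Precision = 144/196 = 0.7347
Recall = 144/160 = 0.9
F1 = 2·P·R/(P+R) = 2·TP/(2·TP+FP+FN) = 288/(288+52+16) = 288/356 = 0.809

0.809


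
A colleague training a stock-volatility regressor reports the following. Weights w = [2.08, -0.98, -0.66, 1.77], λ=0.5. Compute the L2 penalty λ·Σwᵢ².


‖w‖₂² = (2.08)² + (-0.98)² + (-0.66)² + (1.77)²
     = 4.3264 + 0.9604 + 0.4356 + 3.1329
     = 8.8553
λ·‖w‖₂² = 0.5·8.8553 = 4.42765

4.42765


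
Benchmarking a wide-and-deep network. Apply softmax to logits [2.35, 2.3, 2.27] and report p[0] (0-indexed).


Exponentials: e^2.35=10.4856, e^2.3=9.9742, e^2.27=9.6794
Sum = 30.1392
Softmax = [0.3479, 0.3309, 0.3212]
p[0] = 10.4856/30.1392 = 0.3479

0.3479


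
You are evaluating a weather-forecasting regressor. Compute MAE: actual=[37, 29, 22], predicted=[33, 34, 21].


Absolute errors: |37-33|=4, |29-34|=5, |22-21|=1
Sum = 10
MAE = 10/3 = 10/3

10/3


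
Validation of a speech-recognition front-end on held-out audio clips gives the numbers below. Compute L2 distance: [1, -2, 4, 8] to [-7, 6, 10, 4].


d = √((1+ 7)² + (-2-6)² + (4-10)² + (8-4)²)
  = √(64 + 64 + 36 + 16)
  = √180 = 13.4164

13.4164


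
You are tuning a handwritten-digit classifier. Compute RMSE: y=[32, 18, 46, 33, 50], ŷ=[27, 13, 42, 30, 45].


MSE = 100/5 = 20
RMSE = √(100/5) = 4.4721

4.4721


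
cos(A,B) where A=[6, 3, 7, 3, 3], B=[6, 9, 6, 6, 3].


A·B = 6·6 + 3·9 + 7·6 + 3·6 + 3·3 = 132
‖A‖ = √112 = 10.583, ‖B‖ = √198 = 14.0712
cos = 132/(√112·√198) = 132/√22176 = 0.8864

0.8864


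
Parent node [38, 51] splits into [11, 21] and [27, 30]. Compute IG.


Parent = [38, 51], H_parent = 0.9846
H_left = 0.9284 (n=32), H_right = 0.998 (n=57)
H_children = (32/89)·0.9284 + (57/89)·0.998 = 0.973
IG = 0.9846 - 0.973 = 0.0116

0.0116


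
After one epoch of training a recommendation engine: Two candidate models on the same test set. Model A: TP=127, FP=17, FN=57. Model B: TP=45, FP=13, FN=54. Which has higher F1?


Model A: P=127/144=0.8819, R=127/184=0.6902, F1=2PR/(P+R)=2TP/(2TP+FP+FN)=254/328=0.7744
Model B: P=45/58=0.7759, R=45/99=0.4545, F1=2PR/(P+R)=2TP/(2TP+FP+FN)=90/157=0.5732
0.7744 > 0.5732 → Model A

Model A


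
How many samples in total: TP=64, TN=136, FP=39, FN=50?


Total = TP + TN + FP + FN
= 64 + 136 + 39 + 50
= 289
(Predicted positive: 103, predicted negative: 186)

289


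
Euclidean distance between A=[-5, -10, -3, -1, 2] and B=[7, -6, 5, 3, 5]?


d = √((-5-7)² + (-10+ 6)² + (-3-5)² + (-1-3)² + (2-5)²)
  = √(144 + 16 + 64 + 16 + 9)
  = √249 = 15.7797

15.7797


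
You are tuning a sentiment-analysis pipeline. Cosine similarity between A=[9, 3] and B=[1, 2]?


A·B = 9·1 + 3·2 = 15
‖A‖ = √90 = 9.4868, ‖B‖ = √5 = 2.2361
cos = 15/(√90·√5) = 15/√450 = 0.7071

0.7071


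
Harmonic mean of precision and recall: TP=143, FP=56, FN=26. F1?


Precision = 143/199 = 0.7186
Recall = 143/169 = 0.8462
F1 = 2·P·R/(P+R) = 2·TP/(2·TP+FP+FN) = 286/(286+56+26) = 286/368 = 0.7772

0.7772


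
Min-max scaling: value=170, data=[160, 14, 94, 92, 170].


min=14, max=170
(170-14)/(170-14) = 156/156 = 1.0

1.0


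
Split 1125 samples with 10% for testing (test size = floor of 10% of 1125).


Test = ⌊1125·10/100⌋ = 112
Train = 1125 - 112 = 1013

Train: 1013, Test: 112


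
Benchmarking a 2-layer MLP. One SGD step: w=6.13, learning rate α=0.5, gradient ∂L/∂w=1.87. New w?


w_new = w - α·∇
= 6.13 - 0.5·1.87
= 6.13 - 0.935
= 5.195

5.195


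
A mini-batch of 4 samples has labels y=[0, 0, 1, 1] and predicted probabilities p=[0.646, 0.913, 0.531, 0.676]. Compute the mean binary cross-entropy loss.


L[0] = -ln(1-0.646) = -ln(0.354) = 1.0385
L[1] = -ln(1-0.913) = -ln(0.087) = 2.4418
L[2] = -ln(0.531) = 0.633
L[3] = -ln(0.676) = 0.3916
mean = (1.0385 + 2.4418 + 0.633 + 0.3916)/4 = 1.1262

1.1262


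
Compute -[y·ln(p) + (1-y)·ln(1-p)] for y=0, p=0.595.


BCE = -[y·ln(p) + (1-y)·ln(1-p)]
= -0 - 1·ln(1-0.595)
= -ln(0.405) = 0.9039

0.9039


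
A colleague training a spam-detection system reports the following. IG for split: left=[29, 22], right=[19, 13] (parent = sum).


Parent = [48, 35], H_parent = 0.9822
H_left = 0.9864 (n=51), H_right = 0.9745 (n=32)
H_children = (51/83)·0.9864 + (32/83)·0.9745 = 0.9818
IG = 0.9822 - 0.9818 = 0.0004

0.0004


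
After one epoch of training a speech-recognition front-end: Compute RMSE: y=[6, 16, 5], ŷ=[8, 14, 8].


MSE = 17/3 = 5.6667
RMSE = √(17/3) = 2.3805

2.3805


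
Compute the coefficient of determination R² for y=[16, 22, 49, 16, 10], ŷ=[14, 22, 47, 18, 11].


ȳ = 22.6
SS_res = Σ(y-ŷ)² = 13
SS_tot = Σ(y-ȳ)² = 943.2
R² = 1 - SS_res/SS_tot = 1 - 0.0138 = 0.9862

0.9862


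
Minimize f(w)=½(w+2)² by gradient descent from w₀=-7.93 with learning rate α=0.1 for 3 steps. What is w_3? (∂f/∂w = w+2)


step 1: grad = -7.93+2 = -5.93; w = -7.93 - 0.1·(-5.93) = -7.337
step 2: grad = -7.337+2 = -5.337; w = -7.337 - 0.1·(-5.337) = -6.8033
step 3: grad = -6.8033+2 = -4.8033; w = -6.8033 - 0.1·(-4.8033) = -6.32297

-6.32297


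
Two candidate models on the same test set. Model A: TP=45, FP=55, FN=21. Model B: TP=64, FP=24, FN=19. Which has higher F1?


Model A: P=45/100=0.45, R=45/66=0.6818, F1=2PR/(P+R)=2TP/(2TP+FP+FN)=90/166=0.5422
Model B: P=64/88=0.7273, R=64/83=0.7711, F1=2PR/(P+R)=2TP/(2TP+FP+FN)=128/171=0.7485
0.5422 < 0.7485 → Model B

Model B


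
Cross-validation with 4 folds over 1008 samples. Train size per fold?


Fold size = 1008/4 = 252
Training per fold = 1008 - 252 = 756

756


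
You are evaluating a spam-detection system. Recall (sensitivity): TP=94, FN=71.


Recall = TP/(TP+FN)
= 94/(94+71)
= 94/165 = 56.97%

56.97%


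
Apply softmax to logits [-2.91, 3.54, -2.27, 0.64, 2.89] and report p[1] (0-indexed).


Exponentials: e^-2.91=0.0545, e^3.54=34.4669, e^-2.27=0.1033, e^0.64=1.8965, e^2.89=17.9933
Sum = 54.5145
Softmax = [0.001, 0.6323, 0.0019, 0.0348, 0.3301]
p[1] = 34.4669/54.5145 = 0.6323

0.6323


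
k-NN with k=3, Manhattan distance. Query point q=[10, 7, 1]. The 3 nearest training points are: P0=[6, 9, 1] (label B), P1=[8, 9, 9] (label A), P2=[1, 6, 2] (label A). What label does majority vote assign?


d(q,P0) = 6  (label B)
d(q,P1) = 12  (label A)
d(q,P2) = 11  (label A)
Votes: A=2, B=1
Majority → A

A


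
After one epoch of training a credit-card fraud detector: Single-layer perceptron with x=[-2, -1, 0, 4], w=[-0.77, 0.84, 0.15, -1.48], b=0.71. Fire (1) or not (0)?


z = (-2)·(-0.77) + (-1)·(0.84) + (0)·(0.15) + (4)·(-1.48) + 0.71
  = -4.51
step(z) = 0 (z<0)

0


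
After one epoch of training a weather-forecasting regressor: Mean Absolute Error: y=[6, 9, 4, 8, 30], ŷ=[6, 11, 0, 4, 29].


Absolute errors: |6-6|=0, |9-11|=2, |4-0|=4, |8-4|=4, |30-29|=1
Sum = 11
MAE = 11/5 = 11/5

11/5


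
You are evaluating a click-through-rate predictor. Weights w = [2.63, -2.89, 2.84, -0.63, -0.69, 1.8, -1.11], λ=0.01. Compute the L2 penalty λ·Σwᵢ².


‖w‖₂² = (2.63)² + (-2.89)² + (2.84)² + (-0.63)² + (-0.69)² + (1.8)² + (-1.11)²
     = 6.9169 + 8.3521 + 8.0656 + 0.3969 + 0.4761 + 3.24 + 1.2321
     = 28.6797
λ·‖w‖₂² = 0.01·28.6797 = 0.286797

0.286797


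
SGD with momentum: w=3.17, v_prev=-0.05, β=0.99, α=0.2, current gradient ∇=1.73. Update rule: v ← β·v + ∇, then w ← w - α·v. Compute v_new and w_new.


v_new = 0.99·-0.05 + 1.73 = -0.0495 + 1.73 = 1.6805
w_new = 3.17 - 0.2·1.6805 = 3.17 - 0.3361 = 2.8339

v_new=1.6805, w_new=2.8339


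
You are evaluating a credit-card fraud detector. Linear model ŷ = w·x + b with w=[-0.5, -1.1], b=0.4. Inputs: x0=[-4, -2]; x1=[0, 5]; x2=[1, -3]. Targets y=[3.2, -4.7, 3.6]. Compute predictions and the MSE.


ŷ0 = (-0.5)·(-4) + (-1.1)·(-2) + 0.4 = 4.6
ŷ1 = (-0.5)·(0) + (-1.1)·(5) + 0.4 = -5.1
ŷ2 = (-0.5)·(1) + (-1.1)·(-3) + 0.4 = 3.2
errors² = [1.96, 0.16, 0.16]
MSE = 2.2800/3 = 0.76

0.76


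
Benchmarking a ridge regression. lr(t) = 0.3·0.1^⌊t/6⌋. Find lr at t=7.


n_drops = ⌊7/6⌋ = 1
lr = 0.3·0.1^1 = 0.3·0.1 = 0.03

0.03


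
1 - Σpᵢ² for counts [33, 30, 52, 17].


Probabilities: [33/132, 30/132, 52/132, 17/132] ≈ [0.25, 0.2273, 0.3939, 0.1288]
Σpᵢ² = (1089 + 900 + 2704 + 289)/132² = 4982/17424
Gini = 1 - Σpᵢ² = 1 - 4982/17424 = 0.7141

0.7141


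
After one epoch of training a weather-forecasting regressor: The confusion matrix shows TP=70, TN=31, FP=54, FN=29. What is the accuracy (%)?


Accuracy = (TP+TN)/(TP+TN+FP+FN)
= (70+31)/(184)
= 101/184 = 54.89%

54.89%


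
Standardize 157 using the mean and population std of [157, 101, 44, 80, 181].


μ = 112.6, σ = 50.1063
z = (157 - 112.6)/50.1063 = 0.8861

0.8861


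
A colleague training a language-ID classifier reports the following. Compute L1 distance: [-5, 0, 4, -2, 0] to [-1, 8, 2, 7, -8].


d = |-5+ 1| + |0-8| + |4-2| + |-2-7| + |0+ 8|
  = 4 + 8 + 2 + 9 + 8
  = 31

31


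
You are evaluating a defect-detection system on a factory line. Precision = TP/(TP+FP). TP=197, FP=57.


Precision = TP/(TP+FP)
= 197/(197+57)
= 197/254 = 77.56%

77.56%


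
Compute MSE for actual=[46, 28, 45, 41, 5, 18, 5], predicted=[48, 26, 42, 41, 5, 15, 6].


Squared errors: (46-48)²=4, (28-26)²=4, (45-42)²=9, (41-41)²=0, (5-5)²=0, (18-15)²=9, (5-6)²=1
Sum = 27
MSE = 27/7 = 27/7

27/7


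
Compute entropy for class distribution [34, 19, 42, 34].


Probabilities: [34/129, 19/129, 42/129, 34/129] ≈ [0.2636, 0.1473, 0.3256, 0.2636]
H = -((34/129)·log₂(34/129) + (19/129)·log₂(19/129) + (42/129)·log₂(42/129) + (34/129)·log₂(34/129))
  = 1.9482 bits

1.9482 bits


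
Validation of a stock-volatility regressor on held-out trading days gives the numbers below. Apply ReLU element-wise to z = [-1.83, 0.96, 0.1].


ReLU(-1.83) = max(0, -1.83) = 0.0
ReLU(0.96) = max(0, 0.96) = 0.96
ReLU(0.1) = max(0, 0.1) = 0.1
result = [0.0, 0.96, 0.1]

[0.0, 0.96, 0.1]


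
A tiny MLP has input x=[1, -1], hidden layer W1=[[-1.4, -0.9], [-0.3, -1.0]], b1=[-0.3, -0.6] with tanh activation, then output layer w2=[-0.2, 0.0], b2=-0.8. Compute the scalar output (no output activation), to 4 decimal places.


z1[0] = (-1.4)·(1) + (-0.9)·(-1) - 0.3 = -0.8
z1[1] = (-0.3)·(1) + (-1.0)·(-1) - 0.6 = 0.1
h = tanh(z1) = [-0.664, 0.0997]
output = (-0.2)·(-0.664) + (0.0)·(0.0997) - 0.8 = -0.6672

-0.6672


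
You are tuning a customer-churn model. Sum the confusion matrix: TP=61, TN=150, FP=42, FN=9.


Total = TP + TN + FP + FN
= 61 + 150 + 42 + 9
= 262
(Predicted positive: 103, predicted negative: 159)

262


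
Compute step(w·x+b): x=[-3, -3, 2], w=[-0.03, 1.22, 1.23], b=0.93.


z = (-3)·(-0.03) + (-3)·(1.22) + (2)·(1.23) + 0.93
  = -0.18
step(z) = 0 (z<0)

0


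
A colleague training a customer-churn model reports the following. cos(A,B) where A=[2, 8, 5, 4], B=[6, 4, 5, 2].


A·B = 2·6 + 8·4 + 5·5 + 4·2 = 77
‖A‖ = √109 = 10.4403, ‖B‖ = √81 = 9
cos = 77/(√109·√81) = 77/√8829 = 0.8195

0.8195


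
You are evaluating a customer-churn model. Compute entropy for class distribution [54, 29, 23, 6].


Probabilities: [54/112, 29/112, 23/112, 6/112] ≈ [0.4821, 0.2589, 0.2054, 0.0536]
H = -((54/112)·log₂(54/112) + (29/112)·log₂(29/112) + (23/112)·log₂(23/112) + (6/112)·log₂(6/112))
  = 1.7074 bits

1.7074 bits


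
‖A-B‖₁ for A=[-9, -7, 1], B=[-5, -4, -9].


d = |-9+ 5| + |-7+ 4| + |1+ 9|
  = 4 + 3 + 10
  = 17

17


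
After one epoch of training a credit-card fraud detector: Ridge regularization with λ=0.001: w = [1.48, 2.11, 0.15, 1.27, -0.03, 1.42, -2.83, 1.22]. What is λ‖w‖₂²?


‖w‖₂² = (1.48)² + (2.11)² + (0.15)² + (1.27)² + (-0.03)² + (1.42)² + (-2.83)² + (1.22)²
     = 2.1904 + 4.4521 + 0.0225 + 1.6129 + 0.0009 + 2.0164 + 8.0089 + 1.4884
     = 19.7925
λ·‖w‖₂² = 0.001·19.7925 = 0.019793

0.019793


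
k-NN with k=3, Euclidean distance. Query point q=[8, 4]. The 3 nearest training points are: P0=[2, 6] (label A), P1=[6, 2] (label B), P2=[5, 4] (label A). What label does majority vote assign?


d(q,P0) = 6.3246  (label A)
d(q,P1) = 2.8284  (label B)
d(q,P2) = 3.0  (label A)
Votes: A=2, B=1
Majority → A

A


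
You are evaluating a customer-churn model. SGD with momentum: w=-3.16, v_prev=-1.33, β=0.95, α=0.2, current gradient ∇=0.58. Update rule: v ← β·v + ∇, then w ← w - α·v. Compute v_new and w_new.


v_new = 0.95·-1.33 + 0.58 = -1.2635 + 0.58 = -0.6835
w_new = -3.16 - 0.2·-0.6835 = -3.16 + 0.1367 = -3.0233

v_new=-0.6835, w_new=-3.0233


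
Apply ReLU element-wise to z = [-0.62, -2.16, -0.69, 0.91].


ReLU(-0.62) = max(0, -0.62) = 0.0
ReLU(-2.16) = max(0, -2.16) = 0.0
ReLU(-0.69) = max(0, -0.69) = 0.0
ReLU(0.91) = max(0, 0.91) = 0.91
result = [0.0, 0.0, 0.0, 0.91]

[0.0, 0.0, 0.0, 0.91]


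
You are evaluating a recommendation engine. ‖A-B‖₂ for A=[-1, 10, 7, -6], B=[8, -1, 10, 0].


d = √((-1-8)² + (10+ 1)² + (7-10)² + (-6-0)²)
  = √(81 + 121 + 9 + 36)
  = √247 = 15.7162

15.7162


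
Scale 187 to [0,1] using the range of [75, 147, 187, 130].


min=75, max=187
(187-75)/(187-75) = 112/112 = 1.0

1.0


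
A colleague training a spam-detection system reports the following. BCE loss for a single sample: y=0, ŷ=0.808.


BCE = -[y·ln(p) + (1-y)·ln(1-p)]
= -0 - 1·ln(1-0.808)
= -ln(0.192) = 1.6503

1.6503


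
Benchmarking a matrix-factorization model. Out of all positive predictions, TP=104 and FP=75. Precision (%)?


Precision = TP/(TP+FP)
= 104/(104+75)
= 104/179 = 58.1%

58.1%


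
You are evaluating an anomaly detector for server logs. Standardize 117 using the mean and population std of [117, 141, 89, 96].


μ = 110.75, σ = 20.2778
z = (117 - 110.75)/20.2778 = 0.3082

0.3082


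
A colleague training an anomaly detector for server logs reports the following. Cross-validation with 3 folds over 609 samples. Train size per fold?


Fold size = 609/3 = 203
Training per fold = 609 - 203 = 406

406


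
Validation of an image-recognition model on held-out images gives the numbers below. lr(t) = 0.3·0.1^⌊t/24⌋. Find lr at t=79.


n_drops = ⌊79/24⌋ = 3
lr = 0.3·0.1^3 = 0.3·0.001 = 0.0003

0.0003


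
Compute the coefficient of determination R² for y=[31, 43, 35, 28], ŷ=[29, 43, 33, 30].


ȳ = 34.25
SS_res = Σ(y-ŷ)² = 12
SS_tot = Σ(y-ȳ)² = 126.75
R² = 1 - SS_res/SS_tot = 1 - 0.0947 = 0.9053

0.9053


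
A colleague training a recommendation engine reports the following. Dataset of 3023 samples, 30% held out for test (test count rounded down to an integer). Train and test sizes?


Test = ⌊3023·30/100⌋ = 906
Train = 3023 - 906 = 2117

Train: 2117, Test: 906


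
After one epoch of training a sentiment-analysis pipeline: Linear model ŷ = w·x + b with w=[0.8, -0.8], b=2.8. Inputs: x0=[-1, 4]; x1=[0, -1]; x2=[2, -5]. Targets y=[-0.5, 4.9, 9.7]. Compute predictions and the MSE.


ŷ0 = (0.8)·(-1) + (-0.8)·(4) + 2.8 = -1.2
ŷ1 = (0.8)·(0) + (-0.8)·(-1) + 2.8 = 3.6
ŷ2 = (0.8)·(2) + (-0.8)·(-5) + 2.8 = 8.4
errors² = [0.49, 1.69, 1.69]
MSE = 3.8700/3 = 1.29

1.29


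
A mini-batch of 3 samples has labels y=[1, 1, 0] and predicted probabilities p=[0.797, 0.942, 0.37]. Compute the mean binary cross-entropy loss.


L[0] = -ln(0.797) = 0.2269
L[1] = -ln(0.942) = 0.0598
L[2] = -ln(1-0.37) = -ln(0.63) = 0.462
mean = (0.2269 + 0.0598 + 0.462)/3 = 0.2496

0.2496


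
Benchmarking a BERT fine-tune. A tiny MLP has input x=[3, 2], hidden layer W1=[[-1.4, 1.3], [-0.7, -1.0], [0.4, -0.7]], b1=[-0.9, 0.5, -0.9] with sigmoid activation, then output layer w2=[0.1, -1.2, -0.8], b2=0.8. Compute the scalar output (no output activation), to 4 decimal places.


z1[0] = (-1.4)·(3) + (1.3)·(2) - 0.9 = -2.5
z1[1] = (-0.7)·(3) + (-1.0)·(2) + 0.5 = -3.6
z1[2] = (0.4)·(3) + (-0.7)·(2) - 0.9 = -1.1
h = sigmoid(z1) = [0.0759, 0.0266, 0.2497]
output = (0.1)·(0.0759) + (-1.2)·(0.0266) + (-0.8)·(0.2497) + 0.8 = 0.5759

0.5759


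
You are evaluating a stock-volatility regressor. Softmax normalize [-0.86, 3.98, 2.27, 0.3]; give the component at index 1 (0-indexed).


Exponentials: e^-0.86=0.4232, e^3.98=53.517, e^2.27=9.6794, e^0.3=1.3499
Sum = 64.9695
Softmax = [0.0065, 0.8237, 0.149, 0.0208]
p[1] = 53.517/64.9695 = 0.8237

0.8237
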